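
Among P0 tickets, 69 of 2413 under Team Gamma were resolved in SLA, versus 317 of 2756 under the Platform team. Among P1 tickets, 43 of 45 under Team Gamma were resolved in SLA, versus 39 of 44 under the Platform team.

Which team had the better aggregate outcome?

the Platform team

P0: Team Gamma 69/2413 = 2.9%, the Platform team 317/2756 = 11.5% → the Platform team
P1: Team Gamma 43/45 = 95.6%, the Platform team 39/44 = 88.6% → Team Gamma
Overall: Team Gamma 112/2458 = 4.6%, the Platform team 356/2800 = 12.7% → the Platform team
(Neither sweeps every ticket group, but the Platform team has the higher pooled rate.)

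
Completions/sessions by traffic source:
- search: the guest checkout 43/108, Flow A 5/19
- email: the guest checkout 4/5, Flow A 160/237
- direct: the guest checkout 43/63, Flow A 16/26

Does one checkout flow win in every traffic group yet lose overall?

Search: the guest checkout 43/108 = 39.8%, Flow A 5/19 = 26.3% → the guest checkout
Email: the guest checkout 4/5 = 80.0%, Flow A 160/237 = 67.5% → the guest checkout
Direct: the guest checkout 43/63 = 68.3%, Flow A 16/26 = 61.5% → the guest checkout
Overall: the guest checkout 90/176 = 51.1%, Flow A 181/282 = 64.2% → Flow A
The guest checkout wins each traffic group but Flow A wins overall — the comparison reverses. The guest checkout's sessions skew toward search, which has a lower base rate.

Yes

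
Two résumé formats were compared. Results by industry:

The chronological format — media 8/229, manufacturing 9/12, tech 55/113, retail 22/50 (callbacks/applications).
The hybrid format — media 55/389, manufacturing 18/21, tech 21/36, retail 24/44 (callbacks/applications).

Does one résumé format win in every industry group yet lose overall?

No

Media: the chronological format 8/229 = 3.5%, the hybrid format 55/389 = 14.1% → the hybrid format
Manufacturing: the chronological format 9/12 = 75.0%, the hybrid format 18/21 = 85.7% → the hybrid format
Tech: the chronological format 55/113 = 48.7%, the hybrid format 21/36 = 58.3% → the hybrid format
Retail: the chronological format 22/50 = 44.0%, the hybrid format 24/44 = 54.5% → the hybrid format
Overall: the chronological format 94/404 = 23.3%, the hybrid format 118/490 = 24.1% → the hybrid format
The hybrid format wins overall and in every industry group — no reversal.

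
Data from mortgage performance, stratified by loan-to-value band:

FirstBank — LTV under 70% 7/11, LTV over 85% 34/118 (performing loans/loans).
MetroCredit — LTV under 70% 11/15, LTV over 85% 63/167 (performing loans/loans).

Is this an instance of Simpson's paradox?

LTV under 70%: FirstBank 7/11 = 63.6%, MetroCredit 11/15 = 73.3% → MetroCredit
LTV over 85%: FirstBank 34/118 = 28.8%, MetroCredit 63/167 = 37.7% → MetroCredit
Overall: FirstBank 41/129 = 31.8%, MetroCredit 74/182 = 40.7% → MetroCredit
MetroCredit wins overall and in every loan-to-value group — no reversal.

No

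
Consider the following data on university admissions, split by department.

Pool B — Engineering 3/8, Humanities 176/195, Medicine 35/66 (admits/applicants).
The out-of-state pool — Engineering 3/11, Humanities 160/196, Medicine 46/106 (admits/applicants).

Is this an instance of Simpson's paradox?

Engineering: Pool B 3/8 = 37.5%, the out-of-state pool 3/11 = 27.3% → Pool B
Humanities: Pool B 176/195 = 90.3%, the out-of-state pool 160/196 = 81.6% → Pool B
Medicine: Pool B 35/66 = 53.0%, the out-of-state pool 46/106 = 43.4% → Pool B
Overall: Pool B 214/269 = 79.6%, the out-of-state pool 209/313 = 66.8% → Pool B
Pool B wins overall and in every department group — no reversal.

No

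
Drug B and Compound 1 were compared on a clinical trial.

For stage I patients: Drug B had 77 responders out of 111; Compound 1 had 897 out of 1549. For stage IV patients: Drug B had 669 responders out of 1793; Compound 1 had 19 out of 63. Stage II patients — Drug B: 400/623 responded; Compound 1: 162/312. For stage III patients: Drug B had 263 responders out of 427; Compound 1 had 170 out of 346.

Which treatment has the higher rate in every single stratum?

Stage I: Drug B 77/111 = 69.4%, Compound 1 897/1549 = 57.9% → Drug B
Stage IV: Drug B 669/1793 = 37.3%, Compound 1 19/63 = 30.2% → Drug B
Stage II: Drug B 400/623 = 64.2%, Compound 1 162/312 = 51.9% → Drug B
Stage III: Drug B 263/427 = 61.6%, Compound 1 170/346 = 49.1% → Drug B
Drug B has the higher rate in all 4 groups.

Drug B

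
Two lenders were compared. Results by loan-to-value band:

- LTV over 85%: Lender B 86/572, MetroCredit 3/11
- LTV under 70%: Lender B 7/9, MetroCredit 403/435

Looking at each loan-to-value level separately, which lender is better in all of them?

LTV over 85%: Lender B 86/572 = 15.0%, MetroCredit 3/11 = 27.3% → MetroCredit
LTV under 70%: Lender B 7/9 = 77.8%, MetroCredit 403/435 = 92.6% → MetroCredit
MetroCredit has the higher rate in both groups.

MetroCredit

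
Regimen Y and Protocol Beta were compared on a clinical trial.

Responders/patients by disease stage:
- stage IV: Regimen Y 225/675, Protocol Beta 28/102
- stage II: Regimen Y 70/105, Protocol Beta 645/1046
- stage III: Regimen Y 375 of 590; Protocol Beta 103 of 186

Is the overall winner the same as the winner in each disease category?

No

Stage IV: Regimen Y 225/675 = 33.3%, Protocol Beta 28/102 = 27.5% → Regimen Y
Stage II: Regimen Y 70/105 = 66.7%, Protocol Beta 645/1046 = 61.7% → Regimen Y
Stage III: Regimen Y 375/590 = 63.6%, Protocol Beta 103/186 = 55.4% → Regimen Y
Overall: Regimen Y 670/1370 = 48.9%, Protocol Beta 776/1334 = 58.2% → Protocol Beta
Regimen Y wins each disease group but Protocol Beta wins overall — the comparison reverses. Regimen Y's patients skew toward stage IV, which has a lower base rate.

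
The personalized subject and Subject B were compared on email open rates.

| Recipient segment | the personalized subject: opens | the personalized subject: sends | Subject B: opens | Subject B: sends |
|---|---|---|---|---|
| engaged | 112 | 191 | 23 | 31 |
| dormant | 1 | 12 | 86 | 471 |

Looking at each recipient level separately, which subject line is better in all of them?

Subject B

Engaged: the personalized subject 112/191 = 58.6%, Subject B 23/31 = 74.2% → Subject B
Dormant: the personalized subject 1/12 = 8.3%, Subject B 86/471 = 18.3% → Subject B
Subject B has the higher rate in both groups.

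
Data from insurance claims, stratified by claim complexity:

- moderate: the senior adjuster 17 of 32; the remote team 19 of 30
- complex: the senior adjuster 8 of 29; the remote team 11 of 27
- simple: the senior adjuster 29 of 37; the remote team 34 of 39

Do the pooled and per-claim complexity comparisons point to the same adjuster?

Moderate: the senior adjuster 17/32 = 53.1%, the remote team 19/30 = 63.3% → the remote team
Complex: the senior adjuster 8/29 = 27.6%, the remote team 11/27 = 40.7% → the remote team
Simple: the senior adjuster 29/37 = 78.4%, the remote team 34/39 = 87.2% → the remote team
Overall: the senior adjuster 54/98 = 55.1%, the remote team 64/96 = 66.7% → the remote team
The remote team wins overall and in every claim group — no reversal.

Yes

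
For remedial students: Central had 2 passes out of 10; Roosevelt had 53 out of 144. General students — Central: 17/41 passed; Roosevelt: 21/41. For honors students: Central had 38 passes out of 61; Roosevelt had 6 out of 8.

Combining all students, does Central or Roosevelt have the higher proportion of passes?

Remedial: Central 2/10 = 20.0%, Roosevelt 53/144 = 36.8% → Roosevelt
General: Central 17/41 = 41.5%, Roosevelt 21/41 = 51.2% → Roosevelt
Honors: Central 38/61 = 62.3%, Roosevelt 6/8 = 75.0% → Roosevelt
Overall: Central 57/112 = 50.9%, Roosevelt 80/193 = 41.5% → Central
(Roosevelt wins every student group but Central wins overall — Roosevelt's students skew toward the low-rate remedial group.)

Central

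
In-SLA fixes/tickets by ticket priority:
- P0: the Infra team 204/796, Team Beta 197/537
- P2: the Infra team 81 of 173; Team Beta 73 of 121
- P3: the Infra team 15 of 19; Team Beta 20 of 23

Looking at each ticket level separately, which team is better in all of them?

Team Beta

P0: the Infra team 204/796 = 25.6%, Team Beta 197/537 = 36.7% → Team Beta
P2: the Infra team 81/173 = 46.8%, Team Beta 73/121 = 60.3% → Team Beta
P3: the Infra team 15/19 = 78.9%, Team Beta 20/23 = 87.0% → Team Beta
Team Beta has the higher rate in all 3 groups.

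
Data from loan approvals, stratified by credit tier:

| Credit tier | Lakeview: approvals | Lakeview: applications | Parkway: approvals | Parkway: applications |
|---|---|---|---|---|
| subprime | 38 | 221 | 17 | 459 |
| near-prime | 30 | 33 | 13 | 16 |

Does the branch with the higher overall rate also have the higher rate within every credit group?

Subprime: Lakeview 38/221 = 17.2%, Parkway 17/459 = 3.7% → Lakeview
Near-prime: Lakeview 30/33 = 90.9%, Parkway 13/16 = 81.2% → Lakeview
Overall: Lakeview 68/254 = 26.8%, Parkway 30/475 = 6.3% → Lakeview
Lakeview wins overall and in every credit group — no reversal.

Yes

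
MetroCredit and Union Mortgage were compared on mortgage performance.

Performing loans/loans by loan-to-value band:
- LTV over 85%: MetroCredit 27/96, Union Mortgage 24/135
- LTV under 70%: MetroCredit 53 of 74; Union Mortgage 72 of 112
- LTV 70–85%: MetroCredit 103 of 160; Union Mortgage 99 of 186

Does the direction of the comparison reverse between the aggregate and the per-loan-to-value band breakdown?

LTV over 85%: MetroCredit 27/96 = 28.1%, Union Mortgage 24/135 = 17.8% → MetroCredit
LTV under 70%: MetroCredit 53/74 = 71.6%, Union Mortgage 72/112 = 64.3% → MetroCredit
LTV 70–85%: MetroCredit 103/160 = 64.4%, Union Mortgage 99/186 = 53.2% → MetroCredit
Overall: MetroCredit 183/330 = 55.5%, Union Mortgage 195/433 = 45.0% → MetroCredit
MetroCredit wins overall and in every loan-to-value group — no reversal.

No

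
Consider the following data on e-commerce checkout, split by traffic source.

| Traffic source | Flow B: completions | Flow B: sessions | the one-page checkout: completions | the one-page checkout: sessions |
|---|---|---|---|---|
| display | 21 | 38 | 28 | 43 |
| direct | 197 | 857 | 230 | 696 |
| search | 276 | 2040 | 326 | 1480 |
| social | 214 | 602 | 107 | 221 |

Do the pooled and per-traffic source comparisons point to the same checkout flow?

Yes

Display: Flow B 21/38 = 55.3%, the one-page checkout 28/43 = 65.1% → the one-page checkout
Direct: Flow B 197/857 = 23.0%, the one-page checkout 230/696 = 33.0% → the one-page checkout
Search: Flow B 276/2040 = 13.5%, the one-page checkout 326/1480 = 22.0% → the one-page checkout
Social: Flow B 214/602 = 35.5%, the one-page checkout 107/221 = 48.4% → the one-page checkout
Overall: Flow B 708/3537 = 20.0%, the one-page checkout 691/2440 = 28.3% → the one-page checkout
The one-page checkout wins overall and in every traffic group — no reversal.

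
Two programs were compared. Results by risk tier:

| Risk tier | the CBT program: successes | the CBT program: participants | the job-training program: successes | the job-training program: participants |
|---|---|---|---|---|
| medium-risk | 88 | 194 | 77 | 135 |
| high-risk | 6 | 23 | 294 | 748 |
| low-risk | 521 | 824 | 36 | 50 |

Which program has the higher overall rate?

Medium-risk: the CBT program 88/194 = 45.4%, the job-training program 77/135 = 57.0% → the job-training program
High-risk: the CBT program 6/23 = 26.1%, the job-training program 294/748 = 39.3% → the job-training program
Low-risk: the CBT program 521/824 = 63.2%, the job-training program 36/50 = 72.0% → the job-training program
Overall: the CBT program 615/1041 = 59.1%, the job-training program 407/933 = 43.6% → the CBT program
(The job-training program wins every risk group but the CBT program wins overall — the job-training program's participants skew toward the low-rate high-risk group.)

the CBT program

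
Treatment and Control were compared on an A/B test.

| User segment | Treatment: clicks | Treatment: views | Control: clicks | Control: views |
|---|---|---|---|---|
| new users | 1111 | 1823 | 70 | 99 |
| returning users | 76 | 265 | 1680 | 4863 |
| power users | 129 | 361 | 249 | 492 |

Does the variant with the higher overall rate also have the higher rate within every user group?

No

New users: Treatment 1111/1823 = 60.9%, Control 70/99 = 70.7% → Control
Returning users: Treatment 76/265 = 28.7%, Control 1680/4863 = 34.5% → Control
Power users: Treatment 129/361 = 35.7%, Control 249/492 = 50.6% → Control
Overall: Treatment 1316/2449 = 53.7%, Control 1999/5454 = 36.7% → Treatment
Control wins each user group but Treatment wins overall — the comparison reverses. Control's views skew toward returning users, which has a lower base rate.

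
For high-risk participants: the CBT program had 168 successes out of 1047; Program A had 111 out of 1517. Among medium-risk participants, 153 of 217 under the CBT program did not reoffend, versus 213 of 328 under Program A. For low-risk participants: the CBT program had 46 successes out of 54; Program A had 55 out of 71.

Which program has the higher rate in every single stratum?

High-risk: the CBT program 168/1047 = 16.0%, Program A 111/1517 = 7.3% → the CBT program
Medium-risk: the CBT program 153/217 = 70.5%, Program A 213/328 = 64.9% → the CBT program
Low-risk: the CBT program 46/54 = 85.2%, Program A 55/71 = 77.5% → the CBT program
The CBT program has the higher rate in all 3 groups.

the CBT program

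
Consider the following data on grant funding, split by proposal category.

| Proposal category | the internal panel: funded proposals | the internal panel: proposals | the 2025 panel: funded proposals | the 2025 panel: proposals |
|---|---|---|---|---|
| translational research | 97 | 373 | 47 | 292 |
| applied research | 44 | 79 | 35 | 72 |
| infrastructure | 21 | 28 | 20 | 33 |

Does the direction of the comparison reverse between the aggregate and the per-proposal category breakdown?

Translational research: the internal panel 97/373 = 26.0%, the 2025 panel 47/292 = 16.1% → the internal panel
Applied research: the internal panel 44/79 = 55.7%, the 2025 panel 35/72 = 48.6% → the internal panel
Infrastructure: the internal panel 21/28 = 75.0%, the 2025 panel 20/33 = 60.6% → the internal panel
Overall: the internal panel 162/480 = 33.8%, the 2025 panel 102/397 = 25.7% → the internal panel
The internal panel wins overall and in every proposal group — no reversal.

No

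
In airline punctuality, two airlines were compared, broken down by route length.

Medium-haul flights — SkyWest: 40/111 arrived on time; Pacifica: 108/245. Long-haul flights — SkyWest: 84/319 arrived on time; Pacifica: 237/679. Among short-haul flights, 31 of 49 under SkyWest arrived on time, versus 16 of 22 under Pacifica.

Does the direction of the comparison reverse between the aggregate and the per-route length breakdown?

No

Medium-haul: SkyWest 40/111 = 36.0%, Pacifica 108/245 = 44.1% → Pacifica
Long-haul: SkyWest 84/319 = 26.3%, Pacifica 237/679 = 34.9% → Pacifica
Short-haul: SkyWest 31/49 = 63.3%, Pacifica 16/22 = 72.7% → Pacifica
Overall: SkyWest 155/479 = 32.4%, Pacifica 361/946 = 38.2% → Pacifica
Pacifica wins overall and in every route group — no reversal.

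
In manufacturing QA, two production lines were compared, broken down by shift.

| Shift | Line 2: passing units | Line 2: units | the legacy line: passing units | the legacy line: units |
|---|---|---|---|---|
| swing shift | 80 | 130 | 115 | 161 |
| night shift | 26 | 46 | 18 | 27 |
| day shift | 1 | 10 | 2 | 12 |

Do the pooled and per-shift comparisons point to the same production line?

Yes

Swing shift: Line 2 80/130 = 61.5%, the legacy line 115/161 = 71.4% → the legacy line
Night shift: Line 2 26/46 = 56.5%, the legacy line 18/27 = 66.7% → the legacy line
Day shift: Line 2 1/10 = 10.0%, the legacy line 2/12 = 16.7% → the legacy line
Overall: Line 2 107/186 = 57.5%, the legacy line 135/200 = 67.5% → the legacy line
The legacy line wins overall and in every shift group — no reversal.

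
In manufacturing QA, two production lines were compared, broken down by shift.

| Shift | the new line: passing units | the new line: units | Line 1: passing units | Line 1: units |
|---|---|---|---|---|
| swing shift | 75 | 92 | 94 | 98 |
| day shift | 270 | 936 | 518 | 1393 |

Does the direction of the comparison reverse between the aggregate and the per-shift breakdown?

No

Swing shift: the new line 75/92 = 81.5%, Line 1 94/98 = 95.9% → Line 1
Day shift: the new line 270/936 = 28.8%, Line 1 518/1393 = 37.2% → Line 1
Overall: the new line 345/1028 = 33.6%, Line 1 612/1491 = 41.0% → Line 1
Line 1 wins overall and in every shift group — no reversal.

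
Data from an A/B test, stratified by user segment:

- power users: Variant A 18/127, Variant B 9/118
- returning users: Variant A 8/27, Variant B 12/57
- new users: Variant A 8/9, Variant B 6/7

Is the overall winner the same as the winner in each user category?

Power users: Variant A 18/127 = 14.2%, Variant B 9/118 = 7.6% → Variant A
Returning users: Variant A 8/27 = 29.6%, Variant B 12/57 = 21.1% → Variant A
New users: Variant A 8/9 = 88.9%, Variant B 6/7 = 85.7% → Variant A
Overall: Variant A 34/163 = 20.9%, Variant B 27/182 = 14.8% → Variant A
Variant A wins overall and in every user group — no reversal.

Yes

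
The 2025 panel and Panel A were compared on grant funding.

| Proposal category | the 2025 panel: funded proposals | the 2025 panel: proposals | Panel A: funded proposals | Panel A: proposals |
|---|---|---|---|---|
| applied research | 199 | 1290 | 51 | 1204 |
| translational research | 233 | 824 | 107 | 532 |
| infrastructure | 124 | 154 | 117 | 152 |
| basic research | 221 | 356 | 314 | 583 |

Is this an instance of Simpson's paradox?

No

Applied research: the 2025 panel 199/1290 = 15.4%, Panel A 51/1204 = 4.2% → the 2025 panel
Translational research: the 2025 panel 233/824 = 28.3%, Panel A 107/532 = 20.1% → the 2025 panel
Infrastructure: the 2025 panel 124/154 = 80.5%, Panel A 117/152 = 77.0% → the 2025 panel
Basic research: the 2025 panel 221/356 = 62.1%, Panel A 314/583 = 53.9% → the 2025 panel
Overall: the 2025 panel 777/2624 = 29.6%, Panel A 589/2471 = 23.8% → the 2025 panel
The 2025 panel wins overall and in every proposal group — no reversal.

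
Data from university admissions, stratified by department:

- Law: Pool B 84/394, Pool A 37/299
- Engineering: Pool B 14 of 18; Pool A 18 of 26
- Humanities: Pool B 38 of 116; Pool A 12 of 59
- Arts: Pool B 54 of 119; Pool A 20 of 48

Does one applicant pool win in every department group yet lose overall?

Law: Pool B 84/394 = 21.3%, Pool A 37/299 = 12.4% → Pool B
Engineering: Pool B 14/18 = 77.8%, Pool A 18/26 = 69.2% → Pool B
Humanities: Pool B 38/116 = 32.8%, Pool A 12/59 = 20.3% → Pool B
Arts: Pool B 54/119 = 45.4%, Pool A 20/48 = 41.7% → Pool B
Overall: Pool B 190/647 = 29.4%, Pool A 87/432 = 20.1% → Pool B
Pool B wins overall and in every department group — no reversal.

No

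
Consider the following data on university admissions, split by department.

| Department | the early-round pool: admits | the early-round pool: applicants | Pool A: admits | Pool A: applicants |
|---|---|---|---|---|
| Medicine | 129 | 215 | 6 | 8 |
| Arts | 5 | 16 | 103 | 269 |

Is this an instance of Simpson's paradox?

Medicine: the early-round pool 129/215 = 60.0%, Pool A 6/8 = 75.0% → Pool A
Arts: the early-round pool 5/16 = 31.2%, Pool A 103/269 = 38.3% → Pool A
Overall: the early-round pool 134/231 = 58.0%, Pool A 109/277 = 39.4% → the early-round pool
Pool A wins each department group but the early-round pool wins overall — the comparison reverses. Pool A's applicants skew toward Arts, which has a lower base rate.

Yes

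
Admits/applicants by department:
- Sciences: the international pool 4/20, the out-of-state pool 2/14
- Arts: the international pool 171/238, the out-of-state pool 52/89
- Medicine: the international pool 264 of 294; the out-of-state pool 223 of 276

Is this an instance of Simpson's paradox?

Sciences: the international pool 4/20 = 20.0%, the out-of-state pool 2/14 = 14.3% → the international pool
Arts: the international pool 171/238 = 71.8%, the out-of-state pool 52/89 = 58.4% → the international pool
Medicine: the international pool 264/294 = 89.8%, the out-of-state pool 223/276 = 80.8% → the international pool
Overall: the international pool 439/552 = 79.5%, the out-of-state pool 277/379 = 73.1% → the international pool
The international pool wins overall and in every department group — no reversal.

No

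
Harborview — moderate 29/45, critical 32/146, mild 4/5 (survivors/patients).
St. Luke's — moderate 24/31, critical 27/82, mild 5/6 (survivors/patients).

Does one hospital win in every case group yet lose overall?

No

Moderate: Harborview 29/45 = 64.4%, St. Luke's 24/31 = 77.4% → St. Luke's
Critical: Harborview 32/146 = 21.9%, St. Luke's 27/82 = 32.9% → St. Luke's
Mild: Harborview 4/5 = 80.0%, St. Luke's 5/6 = 83.3% → St. Luke's
Overall: Harborview 65/196 = 33.2%, St. Luke's 56/119 = 47.1% → St. Luke's
St. Luke's wins overall and in every case group — no reversal.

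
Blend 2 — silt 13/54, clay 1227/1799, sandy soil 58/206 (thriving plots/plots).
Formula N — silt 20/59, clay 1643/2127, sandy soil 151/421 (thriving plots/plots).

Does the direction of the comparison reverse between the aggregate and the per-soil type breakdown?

Silt: Blend 2 13/54 = 24.1%, Formula N 20/59 = 33.9% → Formula N
Clay: Blend 2 1227/1799 = 68.2%, Formula N 1643/2127 = 77.2% → Formula N
Sandy soil: Blend 2 58/206 = 28.2%, Formula N 151/421 = 35.9% → Formula N
Overall: Blend 2 1298/2059 = 63.0%, Formula N 1814/2607 = 69.6% → Formula N
Formula N wins overall and in every soil group — no reversal.

No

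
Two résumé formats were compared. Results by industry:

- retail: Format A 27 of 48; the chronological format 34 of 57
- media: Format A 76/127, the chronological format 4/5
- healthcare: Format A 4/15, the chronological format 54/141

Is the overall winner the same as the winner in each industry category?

Retail: Format A 27/48 = 56.2%, the chronological format 34/57 = 59.6% → the chronological format
Media: Format A 76/127 = 59.8%, the chronological format 4/5 = 80.0% → the chronological format
Healthcare: Format A 4/15 = 26.7%, the chronological format 54/141 = 38.3% → the chronological format
Overall: Format A 107/190 = 56.3%, the chronological format 92/203 = 45.3% → Format A
The chronological format wins each industry group but Format A wins overall — the comparison reverses. The chronological format's applications skew toward healthcare, which has a lower base rate.

No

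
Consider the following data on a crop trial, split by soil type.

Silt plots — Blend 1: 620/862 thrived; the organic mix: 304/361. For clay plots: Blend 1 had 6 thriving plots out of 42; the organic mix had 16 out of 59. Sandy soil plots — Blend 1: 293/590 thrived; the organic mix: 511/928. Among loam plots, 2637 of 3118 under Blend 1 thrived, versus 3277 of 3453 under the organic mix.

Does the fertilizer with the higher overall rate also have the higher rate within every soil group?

Silt: Blend 1 620/862 = 71.9%, the organic mix 304/361 = 84.2% → the organic mix
Clay: Blend 1 6/42 = 14.3%, the organic mix 16/59 = 27.1% → the organic mix
Sandy soil: Blend 1 293/590 = 49.7%, the organic mix 511/928 = 55.1% → the organic mix
Loam: Blend 1 2637/3118 = 84.6%, the organic mix 3277/3453 = 94.9% → the organic mix
Overall: Blend 1 3556/4612 = 77.1%, the organic mix 4108/4801 = 85.6% → the organic mix
The organic mix wins overall and in every soil group — no reversal.

Yes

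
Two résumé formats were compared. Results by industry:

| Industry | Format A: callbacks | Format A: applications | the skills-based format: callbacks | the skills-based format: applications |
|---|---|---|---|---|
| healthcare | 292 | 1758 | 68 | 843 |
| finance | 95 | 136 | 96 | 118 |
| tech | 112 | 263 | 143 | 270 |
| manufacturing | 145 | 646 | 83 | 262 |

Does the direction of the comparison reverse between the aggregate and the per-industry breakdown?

Healthcare: Format A 292/1758 = 16.6%, the skills-based format 68/843 = 8.1% → Format A
Finance: Format A 95/136 = 69.9%, the skills-based format 96/118 = 81.4% → the skills-based format
Tech: Format A 112/263 = 42.6%, the skills-based format 143/270 = 53.0% → the skills-based format
Manufacturing: Format A 145/646 = 22.4%, the skills-based format 83/262 = 31.7% → the skills-based format
Overall: Format A 644/2803 = 23.0%, the skills-based format 390/1493 = 26.1% → the skills-based format
Neither sweeps: Format A wins 1 of 4 groups, the skills-based format wins 3. The skills-based format wins overall but not every group — no Simpson reversal.

No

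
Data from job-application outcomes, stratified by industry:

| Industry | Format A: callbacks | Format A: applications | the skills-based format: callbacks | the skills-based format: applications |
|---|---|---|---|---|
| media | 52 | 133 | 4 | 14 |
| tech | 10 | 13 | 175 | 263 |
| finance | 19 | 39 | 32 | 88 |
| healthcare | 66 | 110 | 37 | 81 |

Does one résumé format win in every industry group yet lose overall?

Media: Format A 52/133 = 39.1%, the skills-based format 4/14 = 28.6% → Format A
Tech: Format A 10/13 = 76.9%, the skills-based format 175/263 = 66.5% → Format A
Finance: Format A 19/39 = 48.7%, the skills-based format 32/88 = 36.4% → Format A
Healthcare: Format A 66/110 = 60.0%, the skills-based format 37/81 = 45.7% → Format A
Overall: Format A 147/295 = 49.8%, the skills-based format 248/446 = 55.6% → the skills-based format
Format A wins each industry group but the skills-based format wins overall — the comparison reverses. Format A's applications skew toward media, which has a lower base rate.

Yes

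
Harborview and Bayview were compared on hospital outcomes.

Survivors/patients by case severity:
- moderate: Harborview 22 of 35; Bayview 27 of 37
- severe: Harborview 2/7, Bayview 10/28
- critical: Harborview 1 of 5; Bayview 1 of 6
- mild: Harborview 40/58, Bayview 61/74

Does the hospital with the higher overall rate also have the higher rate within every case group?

Moderate: Harborview 22/35 = 62.9%, Bayview 27/37 = 73.0% → Bayview
Severe: Harborview 2/7 = 28.6%, Bayview 10/28 = 35.7% → Bayview
Critical: Harborview 1/5 = 20.0%, Bayview 1/6 = 16.7% → Harborview
Mild: Harborview 40/58 = 69.0%, Bayview 61/74 = 82.4% → Bayview
Overall: Harborview 65/105 = 61.9%, Bayview 99/145 = 68.3% → Bayview
Neither sweeps: Harborview wins 1 of 4 groups, Bayview wins 3. Bayview wins overall but not every group — no Simpson reversal.

No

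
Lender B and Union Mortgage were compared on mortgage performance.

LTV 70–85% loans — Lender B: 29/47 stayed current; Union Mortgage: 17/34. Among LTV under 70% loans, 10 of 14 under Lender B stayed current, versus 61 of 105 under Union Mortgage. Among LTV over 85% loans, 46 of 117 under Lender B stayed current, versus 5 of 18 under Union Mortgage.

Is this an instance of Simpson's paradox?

LTV 70–85%: Lender B 29/47 = 61.7%, Union Mortgage 17/34 = 50.0% → Lender B
LTV under 70%: Lender B 10/14 = 71.4%, Union Mortgage 61/105 = 58.1% → Lender B
LTV over 85%: Lender B 46/117 = 39.3%, Union Mortgage 5/18 = 27.8% → Lender B
Overall: Lender B 85/178 = 47.8%, Union Mortgage 83/157 = 52.9% → Union Mortgage
Lender B wins each loan-to-value group but Union Mortgage wins overall — the comparison reverses. Lender B's loans skew toward LTV over 85%, which has a lower base rate.

Yes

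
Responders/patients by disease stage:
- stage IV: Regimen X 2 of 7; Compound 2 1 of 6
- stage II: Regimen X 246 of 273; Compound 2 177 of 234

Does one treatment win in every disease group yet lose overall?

No

Stage IV: Regimen X 2/7 = 28.6%, Compound 2 1/6 = 16.7% → Regimen X
Stage II: Regimen X 246/273 = 90.1%, Compound 2 177/234 = 75.6% → Regimen X
Overall: Regimen X 248/280 = 88.6%, Compound 2 178/240 = 74.2% → Regimen X
Regimen X wins overall and in every disease group — no reversal.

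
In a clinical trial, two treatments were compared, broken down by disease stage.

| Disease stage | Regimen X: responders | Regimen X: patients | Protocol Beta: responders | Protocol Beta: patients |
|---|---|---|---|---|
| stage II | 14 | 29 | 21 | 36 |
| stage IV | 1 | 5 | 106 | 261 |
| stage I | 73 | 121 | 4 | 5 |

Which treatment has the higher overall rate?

Stage II: Regimen X 14/29 = 48.3%, Protocol Beta 21/36 = 58.3% → Protocol Beta
Stage IV: Regimen X 1/5 = 20.0%, Protocol Beta 106/261 = 40.6% → Protocol Beta
Stage I: Regimen X 73/121 = 60.3%, Protocol Beta 4/5 = 80.0% → Protocol Beta
Overall: Regimen X 88/155 = 56.8%, Protocol Beta 131/302 = 43.4% → Regimen X
(Protocol Beta wins every disease group but Regimen X wins overall — Protocol Beta's patients skew toward the low-rate stage IV group.)

Regimen X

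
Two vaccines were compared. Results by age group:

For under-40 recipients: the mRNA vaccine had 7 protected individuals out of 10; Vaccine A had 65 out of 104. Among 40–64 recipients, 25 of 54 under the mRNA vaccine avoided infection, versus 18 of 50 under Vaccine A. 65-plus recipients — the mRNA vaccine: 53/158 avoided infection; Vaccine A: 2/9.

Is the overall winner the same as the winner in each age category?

No

Under-40: the mRNA vaccine 7/10 = 70.0%, Vaccine A 65/104 = 62.5% → the mRNA vaccine
40–64: the mRNA vaccine 25/54 = 46.3%, Vaccine A 18/50 = 36.0% → the mRNA vaccine
65-plus: the mRNA vaccine 53/158 = 33.5%, Vaccine A 2/9 = 22.2% → the mRNA vaccine
Overall: the mRNA vaccine 85/222 = 38.3%, Vaccine A 85/163 = 52.1% → Vaccine A
The mRNA vaccine wins each age group but Vaccine A wins overall — the comparison reverses. The mRNA vaccine's recipients skew toward 65-plus, which has a lower base rate.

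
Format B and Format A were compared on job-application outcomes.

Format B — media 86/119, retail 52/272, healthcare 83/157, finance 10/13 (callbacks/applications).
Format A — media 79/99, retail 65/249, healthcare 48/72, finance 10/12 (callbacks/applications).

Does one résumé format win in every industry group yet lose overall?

Media: Format B 86/119 = 72.3%, Format A 79/99 = 79.8% → Format A
Retail: Format B 52/272 = 19.1%, Format A 65/249 = 26.1% → Format A
Healthcare: Format B 83/157 = 52.9%, Format A 48/72 = 66.7% → Format A
Finance: Format B 10/13 = 76.9%, Format A 10/12 = 83.3% → Format A
Overall: Format B 231/561 = 41.2%, Format A 202/432 = 46.8% → Format A
Format A wins overall and in every industry group — no reversal.

No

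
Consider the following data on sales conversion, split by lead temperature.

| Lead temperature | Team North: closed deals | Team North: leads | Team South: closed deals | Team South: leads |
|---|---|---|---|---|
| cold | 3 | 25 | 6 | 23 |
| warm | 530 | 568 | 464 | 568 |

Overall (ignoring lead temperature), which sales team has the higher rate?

Cold: Team North 3/25 = 12.0%, Team South 6/23 = 26.1% → Team South
Warm: Team North 530/568 = 93.3%, Team South 464/568 = 81.7% → Team North
Overall: Team North 533/593 = 89.9%, Team South 470/591 = 79.5% → Team North
(Neither sweeps every lead group, but Team North has the higher pooled rate.)

Team North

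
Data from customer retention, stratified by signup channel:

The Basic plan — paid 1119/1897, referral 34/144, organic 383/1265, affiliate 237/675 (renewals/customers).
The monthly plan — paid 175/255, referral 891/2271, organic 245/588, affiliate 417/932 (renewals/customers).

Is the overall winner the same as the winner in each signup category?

Paid: the Basic plan 1119/1897 = 59.0%, the monthly plan 175/255 = 68.6% → the monthly plan
Referral: the Basic plan 34/144 = 23.6%, the monthly plan 891/2271 = 39.2% → the monthly plan
Organic: the Basic plan 383/1265 = 30.3%, the monthly plan 245/588 = 41.7% → the monthly plan
Affiliate: the Basic plan 237/675 = 35.1%, the monthly plan 417/932 = 44.7% → the monthly plan
Overall: the Basic plan 1773/3981 = 44.5%, the monthly plan 1728/4046 = 42.7% → the Basic plan
The monthly plan wins each signup group but the Basic plan wins overall — the comparison reverses. The monthly plan's customers skew toward referral, which has a lower base rate.

No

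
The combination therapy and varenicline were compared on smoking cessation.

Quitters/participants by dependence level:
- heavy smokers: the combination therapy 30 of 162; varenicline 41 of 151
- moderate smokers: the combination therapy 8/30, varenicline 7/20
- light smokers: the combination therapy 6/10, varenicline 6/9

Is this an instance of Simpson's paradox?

No

Heavy smokers: the combination therapy 30/162 = 18.5%, varenicline 41/151 = 27.2% → varenicline
Moderate smokers: the combination therapy 8/30 = 26.7%, varenicline 7/20 = 35.0% → varenicline
Light smokers: the combination therapy 6/10 = 60.0%, varenicline 6/9 = 66.7% → varenicline
Overall: the combination therapy 44/202 = 21.8%, varenicline 54/180 = 30.0% → varenicline
Varenicline wins overall and in every dependence group — no reversal.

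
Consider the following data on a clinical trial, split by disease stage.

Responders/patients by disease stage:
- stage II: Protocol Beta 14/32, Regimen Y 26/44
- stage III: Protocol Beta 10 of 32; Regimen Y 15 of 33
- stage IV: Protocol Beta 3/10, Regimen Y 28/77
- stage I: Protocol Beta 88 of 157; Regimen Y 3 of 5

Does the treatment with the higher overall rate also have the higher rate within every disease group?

Stage II: Protocol Beta 14/32 = 43.8%, Regimen Y 26/44 = 59.1% → Regimen Y
Stage III: Protocol Beta 10/32 = 31.2%, Regimen Y 15/33 = 45.5% → Regimen Y
Stage IV: Protocol Beta 3/10 = 30.0%, Regimen Y 28/77 = 36.4% → Regimen Y
Stage I: Protocol Beta 88/157 = 56.1%, Regimen Y 3/5 = 60.0% → Regimen Y
Overall: Protocol Beta 115/231 = 49.8%, Regimen Y 72/159 = 45.3% → Protocol Beta
Regimen Y wins each disease group but Protocol Beta wins overall — the comparison reverses. Regimen Y's patients skew toward stage IV, which has a lower base rate.

No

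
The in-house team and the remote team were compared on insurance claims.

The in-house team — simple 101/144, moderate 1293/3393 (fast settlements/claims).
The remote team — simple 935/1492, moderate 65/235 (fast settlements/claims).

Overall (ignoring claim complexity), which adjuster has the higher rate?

Simple: the in-house team 101/144 = 70.1%, the remote team 935/1492 = 62.7% → the in-house team
Moderate: the in-house team 1293/3393 = 38.1%, the remote team 65/235 = 27.7% → the in-house team
Overall: the in-house team 1394/3537 = 39.4%, the remote team 1000/1727 = 57.9% → the remote team
(The in-house team wins every claim group but the remote team wins overall — the in-house team's claims skew toward the low-rate moderate group.)

the remote team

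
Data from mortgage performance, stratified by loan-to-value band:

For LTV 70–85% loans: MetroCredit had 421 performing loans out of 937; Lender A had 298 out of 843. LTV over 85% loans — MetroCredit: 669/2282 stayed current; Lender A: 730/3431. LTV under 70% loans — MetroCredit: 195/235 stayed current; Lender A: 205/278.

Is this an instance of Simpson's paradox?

LTV 70–85%: MetroCredit 421/937 = 44.9%, Lender A 298/843 = 35.3% → MetroCredit
LTV over 85%: MetroCredit 669/2282 = 29.3%, Lender A 730/3431 = 21.3% → MetroCredit
LTV under 70%: MetroCredit 195/235 = 83.0%, Lender A 205/278 = 73.7% → MetroCredit
Overall: MetroCredit 1285/3454 = 37.2%, Lender A 1233/4552 = 27.1% → MetroCredit
MetroCredit wins overall and in every loan-to-value group — no reversal.

No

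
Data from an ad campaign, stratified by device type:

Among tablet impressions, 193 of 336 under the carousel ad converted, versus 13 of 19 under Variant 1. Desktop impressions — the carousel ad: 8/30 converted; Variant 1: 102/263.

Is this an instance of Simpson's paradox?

Tablet: the carousel ad 193/336 = 57.4%, Variant 1 13/19 = 68.4% → Variant 1
Desktop: the carousel ad 8/30 = 26.7%, Variant 1 102/263 = 38.8% → Variant 1
Overall: the carousel ad 201/366 = 54.9%, Variant 1 115/282 = 40.8% → the carousel ad
Variant 1 wins each device group but the carousel ad wins overall — the comparison reverses. Variant 1's impressions skew toward desktop, which has a lower base rate.

Yes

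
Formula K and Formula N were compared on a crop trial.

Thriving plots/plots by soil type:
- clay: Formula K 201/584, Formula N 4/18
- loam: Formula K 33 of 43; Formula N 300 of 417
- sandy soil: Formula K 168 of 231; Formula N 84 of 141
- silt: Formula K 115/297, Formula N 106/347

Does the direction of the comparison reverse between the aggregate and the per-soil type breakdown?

Clay: Formula K 201/584 = 34.4%, Formula N 4/18 = 22.2% → Formula K
Loam: Formula K 33/43 = 76.7%, Formula N 300/417 = 71.9% → Formula K
Sandy soil: Formula K 168/231 = 72.7%, Formula N 84/141 = 59.6% → Formula K
Silt: Formula K 115/297 = 38.7%, Formula N 106/347 = 30.5% → Formula K
Overall: Formula K 517/1155 = 44.8%, Formula N 494/923 = 53.5% → Formula N
Formula K wins each soil group but Formula N wins overall — the comparison reverses. Formula K's plots skew toward clay, which has a lower base rate.

Yes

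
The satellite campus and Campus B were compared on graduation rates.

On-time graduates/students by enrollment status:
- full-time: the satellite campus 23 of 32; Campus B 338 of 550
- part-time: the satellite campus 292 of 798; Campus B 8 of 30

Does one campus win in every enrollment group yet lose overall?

Yes

Full-time: the satellite campus 23/32 = 71.9%, Campus B 338/550 = 61.5% → the satellite campus
Part-time: the satellite campus 292/798 = 36.6%, Campus B 8/30 = 26.7% → the satellite campus
Overall: the satellite campus 315/830 = 38.0%, Campus B 346/580 = 59.7% → Campus B
The satellite campus wins each enrollment group but Campus B wins overall — the comparison reverses. The satellite campus's students skew toward part-time, which has a lower base rate.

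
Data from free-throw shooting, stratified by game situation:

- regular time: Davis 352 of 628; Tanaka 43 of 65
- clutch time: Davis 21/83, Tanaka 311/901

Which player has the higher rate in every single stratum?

Tanaka

Regular time: Davis 352/628 = 56.1%, Tanaka 43/65 = 66.2% → Tanaka
Clutch time: Davis 21/83 = 25.3%, Tanaka 311/901 = 34.5% → Tanaka
Tanaka has the higher rate in both groups.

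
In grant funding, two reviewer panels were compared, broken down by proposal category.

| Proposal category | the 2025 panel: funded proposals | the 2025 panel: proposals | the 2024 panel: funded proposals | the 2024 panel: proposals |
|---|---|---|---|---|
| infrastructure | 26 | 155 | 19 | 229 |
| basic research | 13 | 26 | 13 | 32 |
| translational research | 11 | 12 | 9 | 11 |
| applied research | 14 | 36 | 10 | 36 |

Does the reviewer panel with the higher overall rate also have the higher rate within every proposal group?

Yes

Infrastructure: the 2025 panel 26/155 = 16.8%, the 2024 panel 19/229 = 8.3% → the 2025 panel
Basic research: the 2025 panel 13/26 = 50.0%, the 2024 panel 13/32 = 40.6% → the 2025 panel
Translational research: the 2025 panel 11/12 = 91.7%, the 2024 panel 9/11 = 81.8% → the 2025 panel
Applied research: the 2025 panel 14/36 = 38.9%, the 2024 panel 10/36 = 27.8% → the 2025 panel
Overall: the 2025 panel 64/229 = 27.9%, the 2024 panel 51/308 = 16.6% → the 2025 panel
The 2025 panel wins overall and in every proposal group — no reversal.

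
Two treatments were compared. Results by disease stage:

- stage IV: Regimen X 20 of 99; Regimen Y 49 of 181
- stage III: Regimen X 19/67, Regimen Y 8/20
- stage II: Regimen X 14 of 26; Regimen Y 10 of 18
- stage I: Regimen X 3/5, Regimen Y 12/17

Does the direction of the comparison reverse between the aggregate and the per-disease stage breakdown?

No

Stage IV: Regimen X 20/99 = 20.2%, Regimen Y 49/181 = 27.1% → Regimen Y
Stage III: Regimen X 19/67 = 28.4%, Regimen Y 8/20 = 40.0% → Regimen Y
Stage II: Regimen X 14/26 = 53.8%, Regimen Y 10/18 = 55.6% → Regimen Y
Stage I: Regimen X 3/5 = 60.0%, Regimen Y 12/17 = 70.6% → Regimen Y
Overall: Regimen X 56/197 = 28.4%, Regimen Y 79/236 = 33.5% → Regimen Y
Regimen Y wins overall and in every disease group — no reversal.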